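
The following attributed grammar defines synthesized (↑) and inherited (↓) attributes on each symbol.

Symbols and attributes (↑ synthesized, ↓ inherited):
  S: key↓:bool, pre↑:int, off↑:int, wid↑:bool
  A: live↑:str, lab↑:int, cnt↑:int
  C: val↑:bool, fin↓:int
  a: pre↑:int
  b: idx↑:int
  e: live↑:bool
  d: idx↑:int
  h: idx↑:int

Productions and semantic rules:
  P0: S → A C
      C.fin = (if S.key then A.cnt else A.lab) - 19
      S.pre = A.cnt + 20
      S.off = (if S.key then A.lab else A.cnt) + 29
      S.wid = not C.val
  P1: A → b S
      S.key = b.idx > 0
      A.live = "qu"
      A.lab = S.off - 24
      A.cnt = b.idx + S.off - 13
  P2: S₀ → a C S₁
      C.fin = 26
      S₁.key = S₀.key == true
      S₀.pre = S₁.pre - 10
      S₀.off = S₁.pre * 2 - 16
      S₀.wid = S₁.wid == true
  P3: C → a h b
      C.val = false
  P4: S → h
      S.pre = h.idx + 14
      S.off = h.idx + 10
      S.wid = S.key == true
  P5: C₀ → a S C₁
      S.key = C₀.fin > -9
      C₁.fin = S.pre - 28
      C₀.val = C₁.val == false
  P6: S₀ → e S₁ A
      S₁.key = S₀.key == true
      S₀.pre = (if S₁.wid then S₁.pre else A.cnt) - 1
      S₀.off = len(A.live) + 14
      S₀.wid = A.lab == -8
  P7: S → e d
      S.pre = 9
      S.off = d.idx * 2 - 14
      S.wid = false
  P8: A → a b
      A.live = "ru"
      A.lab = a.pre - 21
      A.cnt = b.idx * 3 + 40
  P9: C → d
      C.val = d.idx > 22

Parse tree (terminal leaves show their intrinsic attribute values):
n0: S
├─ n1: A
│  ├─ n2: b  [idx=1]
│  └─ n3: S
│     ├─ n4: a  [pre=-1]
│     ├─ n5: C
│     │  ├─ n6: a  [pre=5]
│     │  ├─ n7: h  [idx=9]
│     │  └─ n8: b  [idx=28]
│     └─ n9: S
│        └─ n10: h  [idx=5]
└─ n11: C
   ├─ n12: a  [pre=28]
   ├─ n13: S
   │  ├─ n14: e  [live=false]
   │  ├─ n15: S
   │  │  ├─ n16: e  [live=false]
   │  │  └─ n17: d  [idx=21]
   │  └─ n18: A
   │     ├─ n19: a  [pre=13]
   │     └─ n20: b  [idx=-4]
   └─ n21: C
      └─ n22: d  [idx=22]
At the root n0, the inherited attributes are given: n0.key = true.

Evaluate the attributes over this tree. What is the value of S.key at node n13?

1. n0.key = true  [given at root]
2. n2.idx = 1  [terminal]
3. n3.key = true  [b.idx > 0]
4. n4.pre = -1  [terminal]
5. n5.fin = 26  [26]
6. n6.pre = 5  [terminal]
7. n7.idx = 9  [terminal]
8. n8.idx = 28  [terminal]
9. n5.val = false  [false]
10. n9.key = true  [S₀.key == true]
11. n10.idx = 5  [terminal]
12. n9.pre = 19  [h.idx + 14]
13. n9.off = 15  [h.idx + 10]
14. n9.wid = true  [S.key == true]
15. n3.pre = 9  [S₁.pre - 10]
16. n3.off = 22  [S₁.pre * 2 - 16]
17. n3.wid = true  [S₁.wid == true]
18. n1.live = "qu"  ["qu"]
19. n1.lab = -2  [S.off - 24]
20. n1.cnt = 10  [b.idx + S.off - 13]
21. n11.fin = -9  [(if S.key then A.cnt else A.lab) - 19]
22. n12.pre = 28  [terminal]
23. n13.key = false  [C₀.fin > -9]
24. n14.live = false  [terminal]
25. n15.key = false  [S₀.key == true]
26. n16.live = false  [terminal]
27. n17.idx = 21  [terminal]
28. n15.pre = 9  [9]
29. n15.off = 28  [d.idx * 2 - 14]
30. n15.wid = false  [false]
31. n19.pre = 13  [terminal]
32. n20.idx = -4  [terminal]
33. n18.live = "ru"  ["ru"]
34. n18.lab = -8  [a.pre - 21]
35. n18.cnt = 28  [b.idx * 3 + 40]
36. n13.pre = 27  [(if S₁.wid then S₁.pre else A.cnt) - 1]
37. n13.off = 16  [len(A.live) + 14]
38. n13.wid = true  [A.lab == -8]
39. n21.fin = -1  [S.pre - 28]
40. n22.idx = 22  [terminal]
41. n21.val = false  [d.idx > 22]
42. n11.val = true  [C₁.val == false]
43. n0.pre = 30  [A.cnt + 20]
44. n0.off = 27  [(if S.key then A.lab else A.cnt) + 29]
45. n0.wid = false  [not C.val]

false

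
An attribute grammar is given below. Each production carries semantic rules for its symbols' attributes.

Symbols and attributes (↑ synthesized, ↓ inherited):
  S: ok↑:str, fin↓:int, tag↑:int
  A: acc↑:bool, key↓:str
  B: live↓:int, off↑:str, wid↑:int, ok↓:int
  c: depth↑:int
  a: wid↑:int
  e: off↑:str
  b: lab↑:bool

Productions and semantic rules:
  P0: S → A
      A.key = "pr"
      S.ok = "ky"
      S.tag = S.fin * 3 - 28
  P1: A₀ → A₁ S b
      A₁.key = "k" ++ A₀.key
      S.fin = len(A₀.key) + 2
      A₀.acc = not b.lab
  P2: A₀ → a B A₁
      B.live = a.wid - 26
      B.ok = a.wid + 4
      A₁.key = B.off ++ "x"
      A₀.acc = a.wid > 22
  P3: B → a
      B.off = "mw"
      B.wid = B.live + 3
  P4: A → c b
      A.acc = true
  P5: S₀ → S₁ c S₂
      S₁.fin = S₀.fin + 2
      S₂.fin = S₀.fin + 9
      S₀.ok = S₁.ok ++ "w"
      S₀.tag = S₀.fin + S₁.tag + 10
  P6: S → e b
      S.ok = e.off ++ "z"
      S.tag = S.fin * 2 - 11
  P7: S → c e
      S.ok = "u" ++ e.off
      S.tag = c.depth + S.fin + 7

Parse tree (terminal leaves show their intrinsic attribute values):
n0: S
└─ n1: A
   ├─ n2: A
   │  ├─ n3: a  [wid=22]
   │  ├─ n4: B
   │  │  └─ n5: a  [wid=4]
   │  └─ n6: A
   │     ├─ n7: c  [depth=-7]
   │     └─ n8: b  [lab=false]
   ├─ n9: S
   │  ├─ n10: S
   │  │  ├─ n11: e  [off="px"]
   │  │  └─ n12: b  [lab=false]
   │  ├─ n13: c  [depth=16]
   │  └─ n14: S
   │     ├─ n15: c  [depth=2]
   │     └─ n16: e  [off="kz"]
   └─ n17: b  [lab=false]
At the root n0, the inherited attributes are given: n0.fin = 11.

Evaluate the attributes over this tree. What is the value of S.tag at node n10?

1

1. n0.fin = 11  [given at root]
2. n1.key = "pr"  ["pr"]
3. n2.key = "kpr"  ["k" ++ A₀.key]
4. n3.wid = 22  [terminal]
5. n4.live = -4  [a.wid - 26]
6. n4.ok = 26  [a.wid + 4]
7. n5.wid = 4  [terminal]
8. n4.off = "mw"  ["mw"]
9. n4.wid = -1  [B.live + 3]
10. n6.key = "mwx"  [B.off ++ "x"]
11. n7.depth = -7  [terminal]
12. n8.lab = false  [terminal]
13. n6.acc = true  [true]
14. n2.acc = false  [a.wid > 22]
15. n9.fin = 4  [len(A₀.key) + 2]
16. n10.fin = 6  [S₀.fin + 2]
17. n11.off = "px"  [terminal]
18. n12.lab = false  [terminal]
19. n10.ok = "pxz"  [e.off ++ "z"]
20. n10.tag = 1  [S.fin * 2 - 11]
21. n13.depth = 16  [terminal]
22. n14.fin = 13  [S₀.fin + 9]
23. n15.depth = 2  [terminal]
24. n16.off = "kz"  [terminal]
25. n14.ok = "ukz"  ["u" ++ e.off]
26. n14.tag = 22  [c.depth + S.fin + 7]
27. n9.ok = "pxzw"  [S₁.ok ++ "w"]
28. n9.tag = 15  [S₀.fin + S₁.tag + 10]
29. n17.lab = false  [terminal]
30. n1.acc = true  [not b.lab]
31. n0.ok = "ky"  ["ky"]
32. n0.tag = 5  [S.fin * 3 - 28]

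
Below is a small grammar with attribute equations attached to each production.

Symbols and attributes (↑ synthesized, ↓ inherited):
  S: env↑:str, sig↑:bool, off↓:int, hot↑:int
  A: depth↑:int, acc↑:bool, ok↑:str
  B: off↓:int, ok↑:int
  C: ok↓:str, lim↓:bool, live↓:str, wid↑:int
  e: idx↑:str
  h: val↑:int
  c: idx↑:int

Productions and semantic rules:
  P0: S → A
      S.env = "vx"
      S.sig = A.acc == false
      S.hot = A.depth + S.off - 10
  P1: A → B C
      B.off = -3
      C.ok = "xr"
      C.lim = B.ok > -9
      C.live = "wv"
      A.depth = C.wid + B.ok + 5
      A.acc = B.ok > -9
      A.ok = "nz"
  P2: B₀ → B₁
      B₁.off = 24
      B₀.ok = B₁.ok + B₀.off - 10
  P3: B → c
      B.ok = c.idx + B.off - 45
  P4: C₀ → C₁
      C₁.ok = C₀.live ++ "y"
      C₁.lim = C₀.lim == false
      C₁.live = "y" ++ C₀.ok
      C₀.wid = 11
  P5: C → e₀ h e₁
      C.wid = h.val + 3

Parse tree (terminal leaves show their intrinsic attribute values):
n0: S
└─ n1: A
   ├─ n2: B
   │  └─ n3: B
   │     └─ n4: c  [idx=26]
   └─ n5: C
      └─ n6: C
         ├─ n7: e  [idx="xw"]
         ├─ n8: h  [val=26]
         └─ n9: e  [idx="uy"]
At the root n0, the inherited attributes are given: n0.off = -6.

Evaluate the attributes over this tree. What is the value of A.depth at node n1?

1. n0.off = -6  [given at root]
2. n2.off = -3  [-3]
3. n3.off = 24  [24]
4. n4.idx = 26  [terminal]
5. n3.ok = 5  [c.idx + B.off - 45]
6. n2.ok = -8  [B₁.ok + B₀.off - 10]
7. n5.ok = "xr"  ["xr"]
8. n5.lim = true  [B.ok > -9]
9. n5.live = "wv"  ["wv"]
10. n6.ok = "wvy"  [C₀.live ++ "y"]
11. n6.lim = false  [C₀.lim == false]
12. n6.live = "yxr"  ["y" ++ C₀.ok]
13. n7.idx = "xw"  [terminal]
14. n8.val = 26  [terminal]
15. n9.idx = "uy"  [terminal]
16. n6.wid = 29  [h.val + 3]
17. n5.wid = 11  [11]
18. n1.depth = 8  [C.wid + B.ok + 5]
19. n1.acc = true  [B.ok > -9]
20. n1.ok = "nz"  ["nz"]
21. n0.env = "vx"  ["vx"]
22. n0.sig = false  [A.acc == false]
23. n0.hot = -8  [A.depth + S.off - 10]

8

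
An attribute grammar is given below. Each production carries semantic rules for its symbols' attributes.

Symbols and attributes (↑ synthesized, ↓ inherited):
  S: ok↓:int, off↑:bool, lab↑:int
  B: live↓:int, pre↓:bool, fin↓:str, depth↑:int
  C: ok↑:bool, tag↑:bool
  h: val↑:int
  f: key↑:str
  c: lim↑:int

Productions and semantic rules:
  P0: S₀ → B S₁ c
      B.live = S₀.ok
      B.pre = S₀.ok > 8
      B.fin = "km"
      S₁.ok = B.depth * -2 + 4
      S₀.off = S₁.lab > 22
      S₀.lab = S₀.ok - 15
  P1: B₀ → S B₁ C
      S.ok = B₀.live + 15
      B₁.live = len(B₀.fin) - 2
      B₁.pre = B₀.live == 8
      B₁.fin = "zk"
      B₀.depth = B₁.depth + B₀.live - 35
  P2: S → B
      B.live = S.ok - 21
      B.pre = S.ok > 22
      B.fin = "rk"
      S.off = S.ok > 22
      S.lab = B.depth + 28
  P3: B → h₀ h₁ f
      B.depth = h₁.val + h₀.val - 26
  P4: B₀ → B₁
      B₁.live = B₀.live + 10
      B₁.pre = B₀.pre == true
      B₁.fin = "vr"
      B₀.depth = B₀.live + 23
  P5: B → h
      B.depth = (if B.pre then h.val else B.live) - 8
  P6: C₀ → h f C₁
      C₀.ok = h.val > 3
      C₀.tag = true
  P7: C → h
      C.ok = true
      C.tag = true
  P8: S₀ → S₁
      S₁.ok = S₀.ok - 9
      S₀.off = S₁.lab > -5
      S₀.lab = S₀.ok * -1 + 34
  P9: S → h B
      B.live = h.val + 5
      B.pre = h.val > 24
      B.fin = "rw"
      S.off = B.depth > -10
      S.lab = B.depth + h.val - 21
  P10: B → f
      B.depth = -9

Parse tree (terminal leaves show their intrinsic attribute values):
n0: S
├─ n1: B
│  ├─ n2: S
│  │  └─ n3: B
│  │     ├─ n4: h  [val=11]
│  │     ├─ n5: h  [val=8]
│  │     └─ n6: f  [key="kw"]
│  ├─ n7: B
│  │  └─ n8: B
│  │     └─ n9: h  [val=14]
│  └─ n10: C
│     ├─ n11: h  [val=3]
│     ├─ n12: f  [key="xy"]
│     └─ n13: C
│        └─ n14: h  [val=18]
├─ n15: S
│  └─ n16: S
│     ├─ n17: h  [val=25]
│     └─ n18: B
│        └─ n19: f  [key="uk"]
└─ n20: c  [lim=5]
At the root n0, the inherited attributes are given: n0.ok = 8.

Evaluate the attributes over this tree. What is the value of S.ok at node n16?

1. n0.ok = 8  [given at root]
2. n1.live = 8  [S₀.ok]
3. n1.pre = false  [S₀.ok > 8]
4. n1.fin = "km"  ["km"]
5. n2.ok = 23  [B₀.live + 15]
6. n3.live = 2  [S.ok - 21]
7. n3.pre = true  [S.ok > 22]
8. n3.fin = "rk"  ["rk"]
9. n4.val = 11  [terminal]
10. n5.val = 8  [terminal]
11. n6.key = "kw"  [terminal]
12. n3.depth = -7  [h₁.val + h₀.val - 26]
13. n2.off = true  [S.ok > 22]
14. n2.lab = 21  [B.depth + 28]
15. n7.live = 0  [len(B₀.fin) - 2]
16. n7.pre = true  [B₀.live == 8]
17. n7.fin = "zk"  ["zk"]
18. n8.live = 10  [B₀.live + 10]
19. n8.pre = true  [B₀.pre == true]
20. n8.fin = "vr"  ["vr"]
21. n9.val = 14  [terminal]
22. n8.depth = 6  [(if B.pre then h.val else B.live) - 8]
23. n7.depth = 23  [B₀.live + 23]
24. n11.val = 3  [terminal]
25. n12.key = "xy"  [terminal]
26. n14.val = 18  [terminal]
27. n13.ok = true  [true]
28. n13.tag = true  [true]
29. n10.ok = false  [h.val > 3]
30. n10.tag = true  [true]
31. n1.depth = -4  [B₁.depth + B₀.live - 35]
32. n15.ok = 12  [B.depth * -2 + 4]
33. n16.ok = 3  [S₀.ok - 9]
34. n17.val = 25  [terminal]
35. n18.live = 30  [h.val + 5]
36. n18.pre = true  [h.val > 24]
37. n18.fin = "rw"  ["rw"]
38. n19.key = "uk"  [terminal]
39. n18.depth = -9  [-9]
40. n16.off = true  [B.depth > -10]
41. n16.lab = -5  [B.depth + h.val - 21]
42. n15.off = false  [S₁.lab > -5]
43. n15.lab = 22  [S₀.ok * -1 + 34]
44. n20.lim = 5  [terminal]
45. n0.off = false  [S₁.lab > 22]
46. n0.lab = -7  [S₀.ok - 15]

3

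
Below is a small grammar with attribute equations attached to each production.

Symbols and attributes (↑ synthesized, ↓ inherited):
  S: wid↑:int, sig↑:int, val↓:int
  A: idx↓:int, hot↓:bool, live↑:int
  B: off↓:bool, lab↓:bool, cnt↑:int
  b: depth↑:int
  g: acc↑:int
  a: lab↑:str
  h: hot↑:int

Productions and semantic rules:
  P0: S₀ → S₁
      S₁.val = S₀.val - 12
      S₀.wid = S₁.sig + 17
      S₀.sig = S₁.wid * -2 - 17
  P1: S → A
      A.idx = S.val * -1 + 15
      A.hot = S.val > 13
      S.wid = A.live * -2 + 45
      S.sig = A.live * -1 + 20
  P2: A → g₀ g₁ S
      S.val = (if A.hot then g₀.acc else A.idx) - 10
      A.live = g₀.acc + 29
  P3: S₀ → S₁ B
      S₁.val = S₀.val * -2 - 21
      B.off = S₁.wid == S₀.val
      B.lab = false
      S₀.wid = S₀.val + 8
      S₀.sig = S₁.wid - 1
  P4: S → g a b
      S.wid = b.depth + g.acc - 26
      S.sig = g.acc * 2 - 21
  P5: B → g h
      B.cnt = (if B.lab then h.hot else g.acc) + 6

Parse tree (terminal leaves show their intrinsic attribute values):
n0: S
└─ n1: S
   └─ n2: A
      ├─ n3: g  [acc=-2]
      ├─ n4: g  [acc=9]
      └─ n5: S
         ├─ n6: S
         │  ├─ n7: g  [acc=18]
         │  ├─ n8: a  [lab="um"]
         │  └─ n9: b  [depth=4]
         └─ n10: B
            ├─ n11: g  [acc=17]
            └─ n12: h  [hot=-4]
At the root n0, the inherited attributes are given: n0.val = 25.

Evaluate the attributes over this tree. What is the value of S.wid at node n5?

1. n0.val = 25  [given at root]
2. n1.val = 13  [S₀.val - 12]
3. n2.idx = 2  [S.val * -1 + 15]
4. n2.hot = false  [S.val > 13]
5. n3.acc = -2  [terminal]
6. n4.acc = 9  [terminal]
7. n5.val = -8  [(if A.hot then g₀.acc else A.idx) - 10]
8. n6.val = -5  [S₀.val * -2 - 21]
9. n7.acc = 18  [terminal]
10. n8.lab = "um"  [terminal]
11. n9.depth = 4  [terminal]
12. n6.wid = -4  [b.depth + g.acc - 26]
13. n6.sig = 15  [g.acc * 2 - 21]
14. n10.off = false  [S₁.wid == S₀.val]
15. n10.lab = false  [false]
16. n11.acc = 17  [terminal]
17. n12.hot = -4  [terminal]
18. n10.cnt = 23  [(if B.lab then h.hot else g.acc) + 6]
19. n5.wid = 0  [S₀.val + 8]
20. n5.sig = -5  [S₁.wid - 1]
21. n2.live = 27  [g₀.acc + 29]
22. n1.wid = -9  [A.live * -2 + 45]
23. n1.sig = -7  [A.live * -1 + 20]
24. n0.wid = 10  [S₁.sig + 17]
25. n0.sig = 1  [S₁.wid * -2 - 17]

0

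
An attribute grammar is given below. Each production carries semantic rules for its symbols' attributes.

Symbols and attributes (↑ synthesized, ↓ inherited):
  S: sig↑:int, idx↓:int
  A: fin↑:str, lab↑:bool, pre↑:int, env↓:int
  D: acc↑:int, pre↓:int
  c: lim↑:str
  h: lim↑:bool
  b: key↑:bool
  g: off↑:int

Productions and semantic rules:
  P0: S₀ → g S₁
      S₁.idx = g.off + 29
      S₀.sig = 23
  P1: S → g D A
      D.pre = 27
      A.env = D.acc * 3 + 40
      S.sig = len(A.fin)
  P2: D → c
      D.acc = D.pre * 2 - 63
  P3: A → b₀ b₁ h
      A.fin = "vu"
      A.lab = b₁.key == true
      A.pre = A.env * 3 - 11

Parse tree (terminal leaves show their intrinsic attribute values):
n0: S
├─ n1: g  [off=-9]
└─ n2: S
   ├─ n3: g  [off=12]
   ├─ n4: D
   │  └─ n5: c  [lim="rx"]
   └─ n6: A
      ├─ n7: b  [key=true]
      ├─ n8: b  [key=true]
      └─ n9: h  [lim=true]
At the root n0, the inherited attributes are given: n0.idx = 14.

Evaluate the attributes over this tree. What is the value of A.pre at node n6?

1. n0.idx = 14  [given at root]
2. n1.off = -9  [terminal]
3. n2.idx = 20  [g.off + 29]
4. n3.off = 12  [terminal]
5. n4.pre = 27  [27]
6. n5.lim = "rx"  [terminal]
7. n4.acc = -9  [D.pre * 2 - 63]
8. n6.env = 13  [D.acc * 3 + 40]
9. n7.key = true  [terminal]
10. n8.key = true  [terminal]
11. n9.lim = true  [terminal]
12. n6.fin = "vu"  ["vu"]
13. n6.lab = true  [b₁.key == true]
14. n6.pre = 28  [A.env * 3 - 11]
15. n2.sig = 2  [len(A.fin)]
16. n0.sig = 23  [23]

28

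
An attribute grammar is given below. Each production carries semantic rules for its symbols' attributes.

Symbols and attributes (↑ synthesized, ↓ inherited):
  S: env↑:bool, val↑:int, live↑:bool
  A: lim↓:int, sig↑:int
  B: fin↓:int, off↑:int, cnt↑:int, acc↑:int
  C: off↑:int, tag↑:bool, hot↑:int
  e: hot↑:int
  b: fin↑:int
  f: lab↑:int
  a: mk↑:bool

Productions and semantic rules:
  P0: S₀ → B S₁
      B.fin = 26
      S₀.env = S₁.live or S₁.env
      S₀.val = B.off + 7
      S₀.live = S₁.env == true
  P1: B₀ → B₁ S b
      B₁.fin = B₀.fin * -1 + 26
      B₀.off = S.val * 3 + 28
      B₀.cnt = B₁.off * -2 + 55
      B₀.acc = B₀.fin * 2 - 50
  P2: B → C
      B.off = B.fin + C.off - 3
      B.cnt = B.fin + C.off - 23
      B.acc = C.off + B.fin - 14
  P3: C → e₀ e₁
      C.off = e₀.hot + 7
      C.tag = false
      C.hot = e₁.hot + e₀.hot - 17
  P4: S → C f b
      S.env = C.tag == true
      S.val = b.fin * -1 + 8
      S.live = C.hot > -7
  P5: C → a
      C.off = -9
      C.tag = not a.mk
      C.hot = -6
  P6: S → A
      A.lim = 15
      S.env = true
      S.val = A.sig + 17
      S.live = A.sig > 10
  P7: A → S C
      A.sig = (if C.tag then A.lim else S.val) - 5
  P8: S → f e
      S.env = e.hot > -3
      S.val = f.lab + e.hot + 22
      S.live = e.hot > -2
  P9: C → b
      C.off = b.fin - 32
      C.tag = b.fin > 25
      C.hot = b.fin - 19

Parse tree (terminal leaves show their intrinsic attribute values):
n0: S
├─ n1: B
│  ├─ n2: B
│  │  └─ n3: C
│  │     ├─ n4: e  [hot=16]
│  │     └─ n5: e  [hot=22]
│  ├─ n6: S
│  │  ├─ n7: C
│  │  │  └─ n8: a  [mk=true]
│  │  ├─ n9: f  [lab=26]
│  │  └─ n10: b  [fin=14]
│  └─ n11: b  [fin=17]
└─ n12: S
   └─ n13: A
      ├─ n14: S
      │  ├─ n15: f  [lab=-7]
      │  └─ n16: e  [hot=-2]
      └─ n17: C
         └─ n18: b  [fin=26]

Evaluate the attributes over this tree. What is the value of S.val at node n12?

1. n1.fin = 26  [26]
2. n2.fin = 0  [B₀.fin * -1 + 26]
3. n4.hot = 16  [terminal]
4. n5.hot = 22  [terminal]
5. n3.off = 23  [e₀.hot + 7]
6. n3.tag = false  [false]
7. n3.hot = 21  [e₁.hot + e₀.hot - 17]
8. n2.off = 20  [B.fin + C.off - 3]
9. n2.cnt = 0  [B.fin + C.off - 23]
10. n2.acc = 9  [C.off + B.fin - 14]
11. n8.mk = true  [terminal]
12. n7.off = -9  [-9]
13. n7.tag = false  [not a.mk]
14. n7.hot = -6  [-6]
15. n9.lab = 26  [terminal]
16. n10.fin = 14  [terminal]
17. n6.env = false  [C.tag == true]
18. n6.val = -6  [b.fin * -1 + 8]
19. n6.live = true  [C.hot > -7]
20. n11.fin = 17  [terminal]
21. n1.off = 10  [S.val * 3 + 28]
22. n1.cnt = 15  [B₁.off * -2 + 55]
23. n1.acc = 2  [B₀.fin * 2 - 50]
24. n13.lim = 15  [15]
25. n15.lab = -7  [terminal]
26. n16.hot = -2  [terminal]
27. n14.env = true  [e.hot > -3]
28. n14.val = 13  [f.lab + e.hot + 22]
29. n14.live = false  [e.hot > -2]
30. n18.fin = 26  [terminal]
31. n17.off = -6  [b.fin - 32]
32. n17.tag = true  [b.fin > 25]
33. n17.hot = 7  [b.fin - 19]
34. n13.sig = 10  [(if C.tag then A.lim else S.val) - 5]
35. n12.env = true  [true]
36. n12.val = 27  [A.sig + 17]
37. n12.live = false  [A.sig > 10]
38. n0.env = true  [S₁.live or S₁.env]
39. n0.val = 17  [B.off + 7]
40. n0.live = true  [S₁.env == true]

27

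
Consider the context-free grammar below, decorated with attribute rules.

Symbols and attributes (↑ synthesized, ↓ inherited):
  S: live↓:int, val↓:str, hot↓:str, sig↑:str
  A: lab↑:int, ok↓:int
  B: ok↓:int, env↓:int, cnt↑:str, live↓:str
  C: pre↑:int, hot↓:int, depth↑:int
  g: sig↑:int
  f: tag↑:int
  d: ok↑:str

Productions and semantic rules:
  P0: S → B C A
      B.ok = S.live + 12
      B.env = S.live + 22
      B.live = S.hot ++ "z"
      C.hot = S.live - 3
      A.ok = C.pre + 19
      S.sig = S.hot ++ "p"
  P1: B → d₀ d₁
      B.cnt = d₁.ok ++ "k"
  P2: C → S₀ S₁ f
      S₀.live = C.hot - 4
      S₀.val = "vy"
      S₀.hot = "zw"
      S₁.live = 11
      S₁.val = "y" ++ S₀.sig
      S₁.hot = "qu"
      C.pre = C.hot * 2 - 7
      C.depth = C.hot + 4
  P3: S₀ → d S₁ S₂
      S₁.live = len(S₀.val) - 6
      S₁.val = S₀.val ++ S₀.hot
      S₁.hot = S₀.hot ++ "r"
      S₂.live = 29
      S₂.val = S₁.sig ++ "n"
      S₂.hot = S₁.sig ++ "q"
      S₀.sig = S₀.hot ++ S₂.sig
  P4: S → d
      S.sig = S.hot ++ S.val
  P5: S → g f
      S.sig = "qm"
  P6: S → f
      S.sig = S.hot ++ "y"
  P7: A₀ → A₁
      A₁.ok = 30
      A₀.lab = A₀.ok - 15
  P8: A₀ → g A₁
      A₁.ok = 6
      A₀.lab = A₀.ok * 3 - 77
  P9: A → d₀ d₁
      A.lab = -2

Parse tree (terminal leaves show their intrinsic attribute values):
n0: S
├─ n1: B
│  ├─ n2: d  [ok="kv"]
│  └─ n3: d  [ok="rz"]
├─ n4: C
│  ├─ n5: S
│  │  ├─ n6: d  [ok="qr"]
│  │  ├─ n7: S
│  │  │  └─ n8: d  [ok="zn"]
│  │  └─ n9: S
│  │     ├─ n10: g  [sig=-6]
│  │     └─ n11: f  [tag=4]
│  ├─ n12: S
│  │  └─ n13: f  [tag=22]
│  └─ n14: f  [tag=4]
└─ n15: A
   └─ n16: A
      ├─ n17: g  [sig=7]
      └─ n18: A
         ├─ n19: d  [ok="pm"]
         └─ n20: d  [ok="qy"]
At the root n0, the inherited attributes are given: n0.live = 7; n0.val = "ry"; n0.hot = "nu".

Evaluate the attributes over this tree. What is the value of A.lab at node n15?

1. n0.live = 7  [given at root]
2. n0.val = "ry"  [given at root]
3. n0.hot = "nu"  [given at root]
4. n1.ok = 19  [S.live + 12]
5. n1.env = 29  [S.live + 22]
6. n1.live = "nuz"  [S.hot ++ "z"]
7. n2.ok = "kv"  [terminal]
8. n3.ok = "rz"  [terminal]
9. n1.cnt = "rzk"  [d₁.ok ++ "k"]
10. n4.hot = 4  [S.live - 3]
11. n5.live = 0  [C.hot - 4]
12. n5.val = "vy"  ["vy"]
13. n5.hot = "zw"  ["zw"]
14. n6.ok = "qr"  [terminal]
15. n7.live = -4  [len(S₀.val) - 6]
16. n7.val = "vyzw"  [S₀.val ++ S₀.hot]
17. n7.hot = "zwr"  [S₀.hot ++ "r"]
18. n8.ok = "zn"  [terminal]
19. n7.sig = "zwrvyzw"  [S.hot ++ S.val]
20. n9.live = 29  [29]
21. n9.val = "zwrvyzwn"  [S₁.sig ++ "n"]
22. n9.hot = "zwrvyzwq"  [S₁.sig ++ "q"]
23. n10.sig = -6  [terminal]
24. n11.tag = 4  [terminal]
25. n9.sig = "qm"  ["qm"]
26. n5.sig = "zwqm"  [S₀.hot ++ S₂.sig]
27. n12.live = 11  [11]
28. n12.val = "yzwqm"  ["y" ++ S₀.sig]
29. n12.hot = "qu"  ["qu"]
30. n13.tag = 22  [terminal]
31. n12.sig = "quy"  [S.hot ++ "y"]
32. n14.tag = 4  [terminal]
33. n4.pre = 1  [C.hot * 2 - 7]
34. n4.depth = 8  [C.hot + 4]
35. n15.ok = 20  [C.pre + 19]
36. n16.ok = 30  [30]
37. n17.sig = 7  [terminal]
38. n18.ok = 6  [6]
39. n19.ok = "pm"  [terminal]
40. n20.ok = "qy"  [terminal]
41. n18.lab = -2  [-2]
42. n16.lab = 13  [A₀.ok * 3 - 77]
43. n15.lab = 5  [A₀.ok - 15]
44. n0.sig = "nup"  [S.hot ++ "p"]

5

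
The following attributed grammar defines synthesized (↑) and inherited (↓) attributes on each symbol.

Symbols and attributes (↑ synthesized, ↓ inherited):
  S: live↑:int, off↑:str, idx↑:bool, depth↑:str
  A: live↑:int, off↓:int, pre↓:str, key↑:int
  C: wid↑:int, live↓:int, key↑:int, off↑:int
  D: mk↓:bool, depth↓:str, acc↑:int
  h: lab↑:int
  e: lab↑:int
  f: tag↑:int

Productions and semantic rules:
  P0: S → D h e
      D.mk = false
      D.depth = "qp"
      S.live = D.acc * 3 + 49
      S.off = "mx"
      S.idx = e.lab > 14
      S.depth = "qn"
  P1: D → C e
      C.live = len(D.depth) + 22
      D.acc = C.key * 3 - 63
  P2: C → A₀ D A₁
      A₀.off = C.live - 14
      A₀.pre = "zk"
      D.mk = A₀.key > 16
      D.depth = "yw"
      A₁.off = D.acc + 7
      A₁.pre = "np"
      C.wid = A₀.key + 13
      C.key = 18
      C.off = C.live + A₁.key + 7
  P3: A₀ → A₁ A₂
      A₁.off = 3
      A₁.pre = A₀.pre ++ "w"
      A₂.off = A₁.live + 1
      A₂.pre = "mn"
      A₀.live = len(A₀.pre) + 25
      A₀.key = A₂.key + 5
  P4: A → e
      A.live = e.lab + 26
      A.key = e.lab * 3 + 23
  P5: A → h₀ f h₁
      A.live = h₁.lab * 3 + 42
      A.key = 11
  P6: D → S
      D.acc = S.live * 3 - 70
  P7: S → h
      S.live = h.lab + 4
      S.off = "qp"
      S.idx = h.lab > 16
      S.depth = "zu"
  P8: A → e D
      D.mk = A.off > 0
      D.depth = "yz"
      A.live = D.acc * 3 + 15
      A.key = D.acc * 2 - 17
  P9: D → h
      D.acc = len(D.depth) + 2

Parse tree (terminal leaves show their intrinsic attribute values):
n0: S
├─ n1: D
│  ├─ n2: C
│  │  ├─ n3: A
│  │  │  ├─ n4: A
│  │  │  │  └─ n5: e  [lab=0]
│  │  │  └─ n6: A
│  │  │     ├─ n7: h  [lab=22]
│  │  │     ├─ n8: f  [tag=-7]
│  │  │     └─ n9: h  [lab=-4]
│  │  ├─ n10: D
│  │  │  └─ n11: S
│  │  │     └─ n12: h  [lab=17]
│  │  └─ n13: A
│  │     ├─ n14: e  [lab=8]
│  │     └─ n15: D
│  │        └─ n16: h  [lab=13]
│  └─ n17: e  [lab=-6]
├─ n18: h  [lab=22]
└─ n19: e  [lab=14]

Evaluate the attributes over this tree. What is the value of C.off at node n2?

1. n1.mk = false  [false]
2. n1.depth = "qp"  ["qp"]
3. n2.live = 24  [len(D.depth) + 22]
4. n3.off = 10  [C.live - 14]
5. n3.pre = "zk"  ["zk"]
6. n4.off = 3  [3]
7. n4.pre = "zkw"  [A₀.pre ++ "w"]
8. n5.lab = 0  [terminal]
9. n4.live = 26  [e.lab + 26]
10. n4.key = 23  [e.lab * 3 + 23]
11. n6.off = 27  [A₁.live + 1]
12. n6.pre = "mn"  ["mn"]
13. n7.lab = 22  [terminal]
14. n8.tag = -7  [terminal]
15. n9.lab = -4  [terminal]
16. n6.live = 30  [h₁.lab * 3 + 42]
17. n6.key = 11  [11]
18. n3.live = 27  [len(A₀.pre) + 25]
19. n3.key = 16  [A₂.key + 5]
20. n10.mk = false  [A₀.key > 16]
21. n10.depth = "yw"  ["yw"]
22. n12.lab = 17  [terminal]
23. n11.live = 21  [h.lab + 4]
24. n11.off = "qp"  ["qp"]
25. n11.idx = true  [h.lab > 16]
26. n11.depth = "zu"  ["zu"]
27. n10.acc = -7  [S.live * 3 - 70]
28. n13.off = 0  [D.acc + 7]
29. n13.pre = "np"  ["np"]
30. n14.lab = 8  [terminal]
31. n15.mk = false  [A.off > 0]
32. n15.depth = "yz"  ["yz"]
33. n16.lab = 13  [terminal]
34. n15.acc = 4  [len(D.depth) + 2]
35. n13.live = 27  [D.acc * 3 + 15]
36. n13.key = -9  [D.acc * 2 - 17]
37. n2.wid = 29  [A₀.key + 13]
38. n2.key = 18  [18]
39. n2.off = 22  [C.live + A₁.key + 7]
40. n17.lab = -6  [terminal]
41. n1.acc = -9  [C.key * 3 - 63]
42. n18.lab = 22  [terminal]
43. n19.lab = 14  [terminal]
44. n0.live = 22  [D.acc * 3 + 49]
45. n0.off = "mx"  ["mx"]
46. n0.idx = false  [e.lab > 14]
47. n0.depth = "qn"  ["qn"]

22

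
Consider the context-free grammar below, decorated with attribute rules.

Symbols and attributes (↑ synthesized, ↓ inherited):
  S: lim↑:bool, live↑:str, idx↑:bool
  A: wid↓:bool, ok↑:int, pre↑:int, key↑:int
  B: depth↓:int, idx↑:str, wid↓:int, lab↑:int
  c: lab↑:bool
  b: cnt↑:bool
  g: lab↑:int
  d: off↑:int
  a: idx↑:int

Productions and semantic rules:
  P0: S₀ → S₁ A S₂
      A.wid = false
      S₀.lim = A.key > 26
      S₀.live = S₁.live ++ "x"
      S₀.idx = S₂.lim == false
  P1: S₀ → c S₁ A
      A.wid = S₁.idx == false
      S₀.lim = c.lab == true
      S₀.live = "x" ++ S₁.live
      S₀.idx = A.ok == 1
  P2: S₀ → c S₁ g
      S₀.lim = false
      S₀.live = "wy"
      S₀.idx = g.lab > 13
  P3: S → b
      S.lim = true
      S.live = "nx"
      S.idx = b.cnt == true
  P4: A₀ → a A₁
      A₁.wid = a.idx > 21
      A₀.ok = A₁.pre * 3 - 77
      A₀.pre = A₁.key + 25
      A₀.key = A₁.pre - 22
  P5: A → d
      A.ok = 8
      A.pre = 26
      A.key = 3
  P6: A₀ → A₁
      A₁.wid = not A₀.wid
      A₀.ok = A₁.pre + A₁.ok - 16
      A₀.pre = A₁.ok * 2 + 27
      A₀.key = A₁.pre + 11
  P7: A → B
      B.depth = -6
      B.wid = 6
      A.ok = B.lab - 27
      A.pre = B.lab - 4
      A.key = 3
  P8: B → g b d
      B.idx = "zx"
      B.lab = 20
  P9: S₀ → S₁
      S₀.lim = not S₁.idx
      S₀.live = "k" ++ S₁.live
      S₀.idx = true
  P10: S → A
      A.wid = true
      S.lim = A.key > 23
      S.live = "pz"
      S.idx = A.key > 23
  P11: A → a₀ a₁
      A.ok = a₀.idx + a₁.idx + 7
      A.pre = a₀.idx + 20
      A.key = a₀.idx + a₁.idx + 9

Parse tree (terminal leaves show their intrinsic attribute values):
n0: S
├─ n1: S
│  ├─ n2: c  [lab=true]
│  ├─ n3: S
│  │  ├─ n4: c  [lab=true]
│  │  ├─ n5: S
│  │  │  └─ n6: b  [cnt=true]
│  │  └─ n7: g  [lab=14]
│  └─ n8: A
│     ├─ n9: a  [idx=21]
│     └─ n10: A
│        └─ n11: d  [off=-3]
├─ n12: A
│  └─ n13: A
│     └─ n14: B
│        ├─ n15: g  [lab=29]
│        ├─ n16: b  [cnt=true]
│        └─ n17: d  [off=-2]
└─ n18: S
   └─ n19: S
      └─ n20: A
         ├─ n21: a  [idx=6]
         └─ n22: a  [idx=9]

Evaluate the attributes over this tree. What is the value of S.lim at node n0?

true

1. n2.lab = true  [terminal]
2. n4.lab = true  [terminal]
3. n6.cnt = true  [terminal]
4. n5.lim = true  [true]
5. n5.live = "nx"  ["nx"]
6. n5.idx = true  [b.cnt == true]
7. n7.lab = 14  [terminal]
8. n3.lim = false  [false]
9. n3.live = "wy"  ["wy"]
10. n3.idx = true  [g.lab > 13]
11. n8.wid = false  [S₁.idx == false]
12. n9.idx = 21  [terminal]
13. n10.wid = false  [a.idx > 21]
14. n11.off = -3  [terminal]
15. n10.ok = 8  [8]
16. n10.pre = 26  [26]
17. n10.key = 3  [3]
18. n8.ok = 1  [A₁.pre * 3 - 77]
19. n8.pre = 28  [A₁.key + 25]
20. n8.key = 4  [A₁.pre - 22]
21. n1.lim = true  [c.lab == true]
22. n1.live = "xwy"  ["x" ++ S₁.live]
23. n1.idx = true  [A.ok == 1]
24. n12.wid = false  [false]
25. n13.wid = true  [not A₀.wid]
26. n14.depth = -6  [-6]
27. n14.wid = 6  [6]
28. n15.lab = 29  [terminal]
29. n16.cnt = true  [terminal]
30. n17.off = -2  [terminal]
31. n14.idx = "zx"  ["zx"]
32. n14.lab = 20  [20]
33. n13.ok = -7  [B.lab - 27]
34. n13.pre = 16  [B.lab - 4]
35. n13.key = 3  [3]
36. n12.ok = -7  [A₁.pre + A₁.ok - 16]
37. n12.pre = 13  [A₁.ok * 2 + 27]
38. n12.key = 27  [A₁.pre + 11]
39. n20.wid = true  [true]
40. n21.idx = 6  [terminal]
41. n22.idx = 9  [terminal]
42. n20.ok = 22  [a₀.idx + a₁.idx + 7]
43. n20.pre = 26  [a₀.idx + 20]
44. n20.key = 24  [a₀.idx + a₁.idx + 9]
45. n19.lim = true  [A.key > 23]
46. n19.live = "pz"  ["pz"]
47. n19.idx = true  [A.key > 23]
48. n18.lim = false  [not S₁.idx]
49. n18.live = "kpz"  ["k" ++ S₁.live]
50. n18.idx = true  [true]
51. n0.lim = true  [A.key > 26]
52. n0.live = "xwyx"  [S₁.live ++ "x"]
53. n0.idx = true  [S₂.lim == false]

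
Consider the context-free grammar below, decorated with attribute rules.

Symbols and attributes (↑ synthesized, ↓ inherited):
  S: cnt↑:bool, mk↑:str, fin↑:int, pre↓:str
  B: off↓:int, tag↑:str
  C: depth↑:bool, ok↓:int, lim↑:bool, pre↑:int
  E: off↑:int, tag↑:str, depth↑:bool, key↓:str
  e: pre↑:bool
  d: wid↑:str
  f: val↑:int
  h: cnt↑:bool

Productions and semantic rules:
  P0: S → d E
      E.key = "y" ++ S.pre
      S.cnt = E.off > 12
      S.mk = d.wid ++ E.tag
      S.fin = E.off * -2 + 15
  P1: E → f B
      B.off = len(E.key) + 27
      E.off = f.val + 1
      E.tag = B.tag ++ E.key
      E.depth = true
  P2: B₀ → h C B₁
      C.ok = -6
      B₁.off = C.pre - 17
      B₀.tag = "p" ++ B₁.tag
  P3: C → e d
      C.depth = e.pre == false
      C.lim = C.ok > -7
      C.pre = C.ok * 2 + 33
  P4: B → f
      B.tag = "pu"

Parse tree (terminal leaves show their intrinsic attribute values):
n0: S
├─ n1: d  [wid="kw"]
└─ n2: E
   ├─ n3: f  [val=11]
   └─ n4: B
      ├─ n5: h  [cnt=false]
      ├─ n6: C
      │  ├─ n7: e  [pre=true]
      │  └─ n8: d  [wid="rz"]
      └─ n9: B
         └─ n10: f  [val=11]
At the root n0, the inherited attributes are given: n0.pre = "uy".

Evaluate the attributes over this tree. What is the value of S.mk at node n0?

"kwppuyuy"

1. n0.pre = "uy"  [given at root]
2. n1.wid = "kw"  [terminal]
3. n2.key = "yuy"  ["y" ++ S.pre]
4. n3.val = 11  [terminal]
5. n4.off = 30  [len(E.key) + 27]
6. n5.cnt = false  [terminal]
7. n6.ok = -6  [-6]
8. n7.pre = true  [terminal]
9. n8.wid = "rz"  [terminal]
10. n6.depth = false  [e.pre == false]
11. n6.lim = true  [C.ok > -7]
12. n6.pre = 21  [C.ok * 2 + 33]
13. n9.off = 4  [C.pre - 17]
14. n10.val = 11  [terminal]
15. n9.tag = "pu"  ["pu"]
16. n4.tag = "ppu"  ["p" ++ B₁.tag]
17. n2.off = 12  [f.val + 1]
18. n2.tag = "ppuyuy"  [B.tag ++ E.key]
19. n2.depth = true  [true]
20. n0.cnt = false  [E.off > 12]
21. n0.mk = "kwppuyuy"  [d.wid ++ E.tag]
22. n0.fin = -9  [E.off * -2 + 15]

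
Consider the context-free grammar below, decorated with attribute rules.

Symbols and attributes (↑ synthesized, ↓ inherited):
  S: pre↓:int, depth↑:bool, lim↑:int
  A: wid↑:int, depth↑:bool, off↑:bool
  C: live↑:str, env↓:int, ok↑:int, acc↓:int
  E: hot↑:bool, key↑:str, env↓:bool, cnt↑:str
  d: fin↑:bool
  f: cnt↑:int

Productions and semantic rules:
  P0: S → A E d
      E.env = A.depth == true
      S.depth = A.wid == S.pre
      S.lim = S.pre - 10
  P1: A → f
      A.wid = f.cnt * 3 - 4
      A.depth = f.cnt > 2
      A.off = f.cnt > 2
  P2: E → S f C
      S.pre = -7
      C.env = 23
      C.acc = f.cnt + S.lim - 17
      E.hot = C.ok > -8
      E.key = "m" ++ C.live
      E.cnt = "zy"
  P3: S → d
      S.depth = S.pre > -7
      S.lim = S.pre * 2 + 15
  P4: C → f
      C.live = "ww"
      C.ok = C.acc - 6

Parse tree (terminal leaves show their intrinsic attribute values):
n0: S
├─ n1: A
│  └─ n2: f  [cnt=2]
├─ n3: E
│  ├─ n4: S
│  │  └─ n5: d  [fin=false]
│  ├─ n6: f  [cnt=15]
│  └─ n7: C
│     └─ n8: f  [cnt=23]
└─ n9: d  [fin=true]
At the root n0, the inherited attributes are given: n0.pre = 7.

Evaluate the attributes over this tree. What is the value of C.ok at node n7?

-7

1. n0.pre = 7  [given at root]
2. n2.cnt = 2  [terminal]
3. n1.wid = 2  [f.cnt * 3 - 4]
4. n1.depth = false  [f.cnt > 2]
5. n1.off = false  [f.cnt > 2]
6. n3.env = false  [A.depth == true]
7. n4.pre = -7  [-7]
8. n5.fin = false  [terminal]
9. n4.depth = false  [S.pre > -7]
10. n4.lim = 1  [S.pre * 2 + 15]
11. n6.cnt = 15  [terminal]
12. n7.env = 23  [23]
13. n7.acc = -1  [f.cnt + S.lim - 17]
14. n8.cnt = 23  [terminal]
15. n7.live = "ww"  ["ww"]
16. n7.ok = -7  [C.acc - 6]
17. n3.hot = true  [C.ok > -8]
18. n3.key = "mww"  ["m" ++ C.live]
19. n3.cnt = "zy"  ["zy"]
20. n9.fin = true  [terminal]
21. n0.depth = false  [A.wid == S.pre]
22. n0.lim = -3  [S.pre - 10]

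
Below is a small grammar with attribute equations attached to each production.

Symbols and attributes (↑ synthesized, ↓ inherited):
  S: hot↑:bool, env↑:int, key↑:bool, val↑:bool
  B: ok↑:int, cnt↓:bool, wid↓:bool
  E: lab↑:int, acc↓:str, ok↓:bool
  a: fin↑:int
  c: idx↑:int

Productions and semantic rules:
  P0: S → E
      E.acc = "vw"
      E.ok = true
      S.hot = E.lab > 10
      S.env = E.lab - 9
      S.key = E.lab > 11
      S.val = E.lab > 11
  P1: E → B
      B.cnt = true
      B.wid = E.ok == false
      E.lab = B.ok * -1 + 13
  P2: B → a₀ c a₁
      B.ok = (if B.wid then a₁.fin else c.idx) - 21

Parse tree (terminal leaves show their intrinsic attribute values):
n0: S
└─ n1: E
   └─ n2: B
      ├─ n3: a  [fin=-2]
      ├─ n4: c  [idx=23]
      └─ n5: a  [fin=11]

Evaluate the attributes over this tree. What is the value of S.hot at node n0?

true

1. n1.acc = "vw"  ["vw"]
2. n1.ok = true  [true]
3. n2.cnt = true  [true]
4. n2.wid = false  [E.ok == false]
5. n3.fin = -2  [terminal]
6. n4.idx = 23  [terminal]
7. n5.fin = 11  [terminal]
8. n2.ok = 2  [(if B.wid then a₁.fin else c.idx) - 21]
9. n1.lab = 11  [B.ok * -1 + 13]
10. n0.hot = true  [E.lab > 10]
11. n0.env = 2  [E.lab - 9]
12. n0.key = false  [E.lab > 11]
13. n0.val = false  [E.lab > 11]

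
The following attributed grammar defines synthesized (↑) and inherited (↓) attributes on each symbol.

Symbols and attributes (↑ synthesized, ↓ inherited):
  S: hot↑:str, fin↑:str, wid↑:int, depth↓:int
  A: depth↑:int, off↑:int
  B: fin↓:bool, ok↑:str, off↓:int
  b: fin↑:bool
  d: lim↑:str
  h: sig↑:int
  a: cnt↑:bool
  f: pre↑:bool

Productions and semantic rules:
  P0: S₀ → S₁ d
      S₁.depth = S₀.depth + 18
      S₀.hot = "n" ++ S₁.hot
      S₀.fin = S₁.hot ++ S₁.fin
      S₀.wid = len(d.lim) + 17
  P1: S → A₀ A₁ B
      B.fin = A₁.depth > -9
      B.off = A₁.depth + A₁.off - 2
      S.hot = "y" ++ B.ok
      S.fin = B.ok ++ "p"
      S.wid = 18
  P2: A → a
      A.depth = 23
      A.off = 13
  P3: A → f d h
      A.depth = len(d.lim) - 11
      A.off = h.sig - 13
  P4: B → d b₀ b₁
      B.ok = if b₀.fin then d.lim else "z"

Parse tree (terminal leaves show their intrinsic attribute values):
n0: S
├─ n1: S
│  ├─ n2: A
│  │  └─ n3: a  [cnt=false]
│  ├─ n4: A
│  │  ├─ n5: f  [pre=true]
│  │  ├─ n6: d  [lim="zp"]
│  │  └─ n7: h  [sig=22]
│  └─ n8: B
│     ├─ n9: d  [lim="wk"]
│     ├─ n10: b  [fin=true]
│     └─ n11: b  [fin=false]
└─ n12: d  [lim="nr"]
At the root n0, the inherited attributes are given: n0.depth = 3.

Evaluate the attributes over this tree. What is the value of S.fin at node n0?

"ywkwkp"

1. n0.depth = 3  [given at root]
2. n1.depth = 21  [S₀.depth + 18]
3. n3.cnt = false  [terminal]
4. n2.depth = 23  [23]
5. n2.off = 13  [13]
6. n5.pre = true  [terminal]
7. n6.lim = "zp"  [terminal]
8. n7.sig = 22  [terminal]
9. n4.depth = -9  [len(d.lim) - 11]
10. n4.off = 9  [h.sig - 13]
11. n8.fin = false  [A₁.depth > -9]
12. n8.off = -2  [A₁.depth + A₁.off - 2]
13. n9.lim = "wk"  [terminal]
14. n10.fin = true  [terminal]
15. n11.fin = false  [terminal]
16. n8.ok = "wk"  [if b₀.fin then d.lim else "z"]
17. n1.hot = "ywk"  ["y" ++ B.ok]
18. n1.fin = "wkp"  [B.ok ++ "p"]
19. n1.wid = 18  [18]
20. n12.lim = "nr"  [terminal]
21. n0.hot = "nywk"  ["n" ++ S₁.hot]
22. n0.fin = "ywkwkp"  [S₁.hot ++ S₁.fin]
23. n0.wid = 19  [len(d.lim) + 17]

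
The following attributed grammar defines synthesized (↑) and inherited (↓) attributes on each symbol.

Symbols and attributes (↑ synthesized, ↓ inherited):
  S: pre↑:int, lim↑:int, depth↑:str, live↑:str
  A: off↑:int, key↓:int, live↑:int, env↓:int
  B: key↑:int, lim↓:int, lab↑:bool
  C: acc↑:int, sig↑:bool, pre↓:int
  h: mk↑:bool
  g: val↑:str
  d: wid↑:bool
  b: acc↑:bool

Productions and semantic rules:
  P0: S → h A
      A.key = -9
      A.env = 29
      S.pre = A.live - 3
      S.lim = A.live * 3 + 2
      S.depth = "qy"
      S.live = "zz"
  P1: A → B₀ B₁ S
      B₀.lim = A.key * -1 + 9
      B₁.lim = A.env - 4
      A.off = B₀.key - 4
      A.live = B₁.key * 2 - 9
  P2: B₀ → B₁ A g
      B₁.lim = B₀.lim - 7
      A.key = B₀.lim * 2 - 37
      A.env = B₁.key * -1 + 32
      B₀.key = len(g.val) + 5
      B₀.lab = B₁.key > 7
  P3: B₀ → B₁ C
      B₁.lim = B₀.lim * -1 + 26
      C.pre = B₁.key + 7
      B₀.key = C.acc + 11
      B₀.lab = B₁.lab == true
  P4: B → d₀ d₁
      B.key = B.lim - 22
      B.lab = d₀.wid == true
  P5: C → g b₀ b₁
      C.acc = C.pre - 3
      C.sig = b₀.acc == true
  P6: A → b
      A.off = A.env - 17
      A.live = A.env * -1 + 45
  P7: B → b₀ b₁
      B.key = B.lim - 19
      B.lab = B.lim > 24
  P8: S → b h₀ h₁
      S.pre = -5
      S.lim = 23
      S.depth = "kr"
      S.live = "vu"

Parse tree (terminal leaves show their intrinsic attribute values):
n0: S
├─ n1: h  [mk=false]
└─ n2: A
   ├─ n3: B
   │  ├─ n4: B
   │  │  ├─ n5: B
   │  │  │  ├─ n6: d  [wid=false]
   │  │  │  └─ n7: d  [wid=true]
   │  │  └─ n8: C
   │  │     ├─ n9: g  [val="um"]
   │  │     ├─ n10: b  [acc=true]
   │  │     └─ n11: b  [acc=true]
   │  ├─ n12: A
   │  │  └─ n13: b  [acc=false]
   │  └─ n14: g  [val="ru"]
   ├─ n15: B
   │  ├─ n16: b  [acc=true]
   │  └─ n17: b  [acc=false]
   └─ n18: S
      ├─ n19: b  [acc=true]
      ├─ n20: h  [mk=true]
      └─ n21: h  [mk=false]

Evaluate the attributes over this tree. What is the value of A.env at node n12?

1. n1.mk = false  [terminal]
2. n2.key = -9  [-9]
3. n2.env = 29  [29]
4. n3.lim = 18  [A.key * -1 + 9]
5. n4.lim = 11  [B₀.lim - 7]
6. n5.lim = 15  [B₀.lim * -1 + 26]
7. n6.wid = false  [terminal]
8. n7.wid = true  [terminal]
9. n5.key = -7  [B.lim - 22]
10. n5.lab = false  [d₀.wid == true]
11. n8.pre = 0  [B₁.key + 7]
12. n9.val = "um"  [terminal]
13. n10.acc = true  [terminal]
14. n11.acc = true  [terminal]
15. n8.acc = -3  [C.pre - 3]
16. n8.sig = true  [b₀.acc == true]
17. n4.key = 8  [C.acc + 11]
18. n4.lab = false  [B₁.lab == true]
19. n12.key = -1  [B₀.lim * 2 - 37]
20. n12.env = 24  [B₁.key * -1 + 32]
21. n13.acc = false  [terminal]
22. n12.off = 7  [A.env - 17]
23. n12.live = 21  [A.env * -1 + 45]
24. n14.val = "ru"  [terminal]
25. n3.key = 7  [len(g.val) + 5]
26. n3.lab = true  [B₁.key > 7]
27. n15.lim = 25  [A.env - 4]
28. n16.acc = true  [terminal]
29. n17.acc = false  [terminal]
30. n15.key = 6  [B.lim - 19]
31. n15.lab = true  [B.lim > 24]
32. n19.acc = true  [terminal]
33. n20.mk = true  [terminal]
34. n21.mk = false  [terminal]
35. n18.pre = -5  [-5]
36. n18.lim = 23  [23]
37. n18.depth = "kr"  ["kr"]
38. n18.live = "vu"  ["vu"]
39. n2.off = 3  [B₀.key - 4]
40. n2.live = 3  [B₁.key * 2 - 9]
41. n0.pre = 0  [A.live - 3]
42. n0.lim = 11  [A.live * 3 + 2]
43. n0.depth = "qy"  ["qy"]
44. n0.live = "zz"  ["zz"]

24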